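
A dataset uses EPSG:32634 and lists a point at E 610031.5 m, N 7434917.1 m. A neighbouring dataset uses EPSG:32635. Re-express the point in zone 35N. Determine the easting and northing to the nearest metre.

E 348632 m, N 7436911 m

UTM 34N → geographic: φ = 67.01169999°, λ = 23.52529908°.
UTM 35N (λ₀ = 27°) forward: E = 348631.923 m, N = 7436911.431 m.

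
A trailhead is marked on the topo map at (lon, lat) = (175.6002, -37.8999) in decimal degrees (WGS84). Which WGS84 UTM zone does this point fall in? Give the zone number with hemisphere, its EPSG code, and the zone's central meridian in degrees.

Zone 60S (EPSG:32760), central meridian 177°

UTM zone = ⌊(λ + 180)/6⌋ + 1; 175.6002° ∈ [174°, 180°) → zone 60.
Hemisphere: S (φ < 0).
Central meridian λ₀ = 6×60 − 183 = 177°.
EPSG code: 32760.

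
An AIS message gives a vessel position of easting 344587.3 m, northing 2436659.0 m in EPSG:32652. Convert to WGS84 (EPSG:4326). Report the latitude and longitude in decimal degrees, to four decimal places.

lat 22.0277°, lon 127.4942°

Zone 52N: λ₀ = 129°, k₀ = 0.9996, false easting 500000 m.
Meridian distance M = (N − FN)/k₀ = 2437634.1 m.
Inverse transverse Mercator on WGS84 gives φ = 22.02769975°, λ = 127.49419991°.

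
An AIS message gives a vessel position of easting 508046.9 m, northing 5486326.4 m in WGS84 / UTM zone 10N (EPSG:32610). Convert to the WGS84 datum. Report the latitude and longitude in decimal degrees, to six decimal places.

Zone 10N: λ₀ = -123°, k₀ = 0.9996, false easting 500000 m.
Meridian distance M = (N − FN)/k₀ = 5488521.8 m.
Inverse transverse Mercator on WGS84 gives φ = 49.52949967°, λ = -122.88879974°.

lat 49.529500°, lon -122.888800°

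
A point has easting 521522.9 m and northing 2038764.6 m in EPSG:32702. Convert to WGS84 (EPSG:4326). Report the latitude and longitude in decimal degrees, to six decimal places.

lat -71.750700°, lon -170.384200°

Zone 2S: λ₀ = -171°, k₀ = 0.9996, false easting 500000 m, false northing 10000000 m.
Meridian distance M = (N − FN)/k₀ = -7964421.2 m.
Inverse transverse Mercator on WGS84 gives φ = -71.75070013°, λ = -170.38420027°.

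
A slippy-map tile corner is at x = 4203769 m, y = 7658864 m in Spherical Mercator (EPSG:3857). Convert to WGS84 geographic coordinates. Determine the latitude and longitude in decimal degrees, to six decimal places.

R = 6378137 m. λ = x/R = 37.76309944°.
φ = 2·arctan(exp(y/R)) − 90° = 2·arctan(3.32277) − 90° = 56.50129756°.

lat 56.501298°, lon 37.763099°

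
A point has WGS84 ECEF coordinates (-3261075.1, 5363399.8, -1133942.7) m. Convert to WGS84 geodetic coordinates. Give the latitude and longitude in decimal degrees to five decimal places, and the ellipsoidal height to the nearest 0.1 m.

lat -10.30760°, lon 121.30060°, h 1138.7 m

λ = atan2(Y, X) = 121.30059983°; p = √(X²+Y²) = 6276995.2 m.
Bowring's method on WGS84 (a = 6378137 m, b = 6356752.314 m) gives φ = -10.30760041°, h = 1138.706 m.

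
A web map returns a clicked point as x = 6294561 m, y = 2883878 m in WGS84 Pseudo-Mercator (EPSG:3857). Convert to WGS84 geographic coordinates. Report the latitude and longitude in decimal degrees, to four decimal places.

lat 25.0662°, lon 56.5450°

R = 6378137 m. λ = x/R = 56.54500353°.
φ = 2·arctan(exp(y/R)) − 90° = 2·arctan(1.57169) − 90° = 25.06620003°.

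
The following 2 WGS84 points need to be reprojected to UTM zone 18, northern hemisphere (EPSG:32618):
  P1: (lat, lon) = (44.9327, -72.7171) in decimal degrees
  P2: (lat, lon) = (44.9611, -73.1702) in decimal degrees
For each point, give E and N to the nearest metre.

P1: E 680138 m, N 4978010 m; P2: E 644314 m, N 4980258 m

UTM zone 18N: λ₀ = -75°, k₀ = 0.9996.
P1 (44.9327°, -72.7171°) → (680138.130, 4978009.571) m.
P2 (44.9611°, -73.1702°) → (644313.851, 4980257.751) m.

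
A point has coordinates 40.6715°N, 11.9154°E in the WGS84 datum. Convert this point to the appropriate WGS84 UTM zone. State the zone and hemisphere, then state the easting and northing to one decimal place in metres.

Zone 32N: E 746419.1 m, N 4506379.2 m

Longitude 11.9154° lies in the 6° band [6°, 12°), giving zone 32; latitude is north of the equator, so 32N.
Zone 32 central meridian λ₀ = 6×32 − 183 = 9°; Δλ = +2.9154°.
Transverse Mercator on WGS84 with k₀ = 0.9996 gives E = 746419.099 m, N = 4506379.242 m.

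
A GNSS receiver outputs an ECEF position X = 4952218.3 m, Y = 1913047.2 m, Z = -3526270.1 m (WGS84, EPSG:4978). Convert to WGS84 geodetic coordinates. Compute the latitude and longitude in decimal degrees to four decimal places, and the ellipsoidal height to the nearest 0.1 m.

lat -33.7705°, lon 21.1216°, h 1720.1 m

λ = atan2(Y, X) = 21.12159963°; p = √(X²+Y²) = 5308880.8 m.
Bowring's method on WGS84 (a = 6378137 m, b = 6356752.314 m) gives φ = -33.77049999°, h = 1720.097 m.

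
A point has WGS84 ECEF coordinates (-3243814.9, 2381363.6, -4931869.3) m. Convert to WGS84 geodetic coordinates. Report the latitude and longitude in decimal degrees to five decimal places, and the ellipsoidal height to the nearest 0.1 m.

λ = atan2(Y, X) = 143.71669994°; p = √(X²+Y²) = 4024081.0 m.
Bowring's method on WGS84 (a = 6378137 m, b = 6356752.314 m) gives φ = -50.97619993°, h = -11.114 m.

lat -50.97620°, lon 143.71670°, h -11.1 m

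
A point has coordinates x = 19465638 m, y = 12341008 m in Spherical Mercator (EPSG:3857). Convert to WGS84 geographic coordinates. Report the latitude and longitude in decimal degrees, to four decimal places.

lat 73.5621°, lon 174.8628°

R = 6378137 m. λ = x/R = 174.86280131°.
φ = 2·arctan(exp(y/R)) − 90° = 2·arctan(6.92330) − 90° = 73.56209970°.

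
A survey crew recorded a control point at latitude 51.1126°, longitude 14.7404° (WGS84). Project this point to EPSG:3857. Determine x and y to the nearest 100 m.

x 1640900 m, y 6641200 m

Web Mercator is spherical with R = a = 6378137 m.
x = R·λ = 6378137 × 0.257268513 = 1640893.822 m.
y = R·ln tan(π/4 + φ/2) = 6378137 × 1.041250067 = 6641235.580 m.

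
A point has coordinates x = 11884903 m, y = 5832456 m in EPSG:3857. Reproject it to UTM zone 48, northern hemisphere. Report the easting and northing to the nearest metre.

E 635782 m, N 5131582 m

Web Mercator inverse (R = 6378137 m) → φ = 46.32420260°, λ = 106.76390015°.
UTM 48N forward: E = 635782.005 m, N = 5131581.556 m.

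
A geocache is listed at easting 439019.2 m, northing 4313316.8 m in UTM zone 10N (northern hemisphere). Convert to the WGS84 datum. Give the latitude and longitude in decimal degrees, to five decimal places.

Zone 10N: λ₀ = -123°, k₀ = 0.9996, false easting 500000 m.
Meridian distance M = (N − FN)/k₀ = 4315042.8 m.
Inverse transverse Mercator on WGS84 gives φ = 38.96669974°, λ = -123.70389977°.

lat 38.96670°, lon -123.70390°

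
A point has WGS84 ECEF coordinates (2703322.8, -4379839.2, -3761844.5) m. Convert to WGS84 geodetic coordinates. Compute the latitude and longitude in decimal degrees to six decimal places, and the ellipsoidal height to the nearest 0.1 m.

lat -36.346100°, lon -58.316300°, h 4474.2 m

λ = atan2(Y, X) = -58.31630023°; p = √(X²+Y²) = 5146935.6 m.
Bowring's method on WGS84 (a = 6378137 m, b = 6356752.314 m) gives φ = -36.34609977°, h = 4474.234 m.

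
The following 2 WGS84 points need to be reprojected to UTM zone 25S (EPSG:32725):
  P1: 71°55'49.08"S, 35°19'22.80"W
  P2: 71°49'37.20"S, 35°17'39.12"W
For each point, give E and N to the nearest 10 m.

P1: E 419600 m, N 2017290 m; P2: E 420150 m, N 2028840 m

UTM zone 25S: λ₀ = -33°, k₀ = 0.9996.
P1 (-71.9303°, -35.3230°) → (419596.793, 2017292.120) m.
P2 (-71.8270°, -35.2942°) → (420154.752, 2028844.961) m.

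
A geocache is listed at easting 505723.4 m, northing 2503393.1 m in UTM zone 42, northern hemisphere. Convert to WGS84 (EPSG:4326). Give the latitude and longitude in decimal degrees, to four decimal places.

Zone 42N: λ₀ = 69°, k₀ = 0.9996, false easting 500000 m.
Meridian distance M = (N − FN)/k₀ = 2504394.9 m.
Inverse transverse Mercator on WGS84 gives φ = 22.63749997°, λ = 69.05570048°.

lat 22.6375°, lon 69.0557°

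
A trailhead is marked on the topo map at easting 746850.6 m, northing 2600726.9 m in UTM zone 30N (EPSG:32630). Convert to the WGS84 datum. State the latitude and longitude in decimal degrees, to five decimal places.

Zone 30N: λ₀ = -3°, k₀ = 0.9996, false easting 500000 m.
Meridian distance M = (N − FN)/k₀ = 2601767.6 m.
Inverse transverse Mercator on WGS84 gives φ = 23.49799955°, λ = -0.58279968°.

lat 23.49800°, lon -0.58280°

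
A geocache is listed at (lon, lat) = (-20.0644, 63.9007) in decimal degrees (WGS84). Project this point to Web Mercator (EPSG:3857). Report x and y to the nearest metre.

x -2233559 m, y 9324593 m

Web Mercator is spherical with R = a = 6378137 m.
x = R·λ = 6378137 × -0.350189842 = -2233558.791 m.
y = R·ln tan(π/4 + φ/2) = 6378137 × 1.461961812 = 9324592.724 m.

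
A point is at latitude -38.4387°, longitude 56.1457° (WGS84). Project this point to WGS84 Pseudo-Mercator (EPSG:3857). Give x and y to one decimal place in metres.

Web Mercator is spherical with R = a = 6378137 m.
x = R·λ = 6378137 × 0.979927326 = 6250110.734 m.
y = R·ln tan(π/4 + φ/2) = 6378137 × -0.727733840 = -4641586.129 m.

x 6250110.7 m, y -4641586.1 m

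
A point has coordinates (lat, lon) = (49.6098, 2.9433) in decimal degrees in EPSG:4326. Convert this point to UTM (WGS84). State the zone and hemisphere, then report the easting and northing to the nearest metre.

Longitude 2.9433° lies in the 6° band [0°, 6°), giving zone 31; latitude is north of the equator, so 31N.
Zone 31 central meridian λ₀ = 6×31 − 183 = 3°; Δλ = -0.0567°.
Transverse Mercator on WGS84 with k₀ = 0.9996 gives E = 495903.684 m, N = 5495249.494 m.

Zone 31N: E 495904 m, N 5495249 m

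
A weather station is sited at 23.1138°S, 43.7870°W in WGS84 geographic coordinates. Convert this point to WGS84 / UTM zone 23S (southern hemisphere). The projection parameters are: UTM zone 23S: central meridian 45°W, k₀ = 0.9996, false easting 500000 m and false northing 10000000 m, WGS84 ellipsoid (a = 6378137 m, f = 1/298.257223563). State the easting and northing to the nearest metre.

Zone 23 central meridian λ₀ = 6×23 − 183 = -45°; Δλ = +1.2130°.
Transverse Mercator on WGS84 with k₀ = 0.9996 gives E = 624212.102 m, N = 7443366.315 m.

E 624212 m, N 7443366 m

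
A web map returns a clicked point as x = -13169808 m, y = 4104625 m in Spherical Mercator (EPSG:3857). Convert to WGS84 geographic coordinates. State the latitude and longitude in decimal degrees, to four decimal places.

lat 34.5628°, lon -118.3064°

R = 6378137 m. λ = x/R = -118.30639815°.
φ = 2·arctan(exp(y/R)) − 90° = 2·arctan(1.90322) − 90° = 34.56280001°.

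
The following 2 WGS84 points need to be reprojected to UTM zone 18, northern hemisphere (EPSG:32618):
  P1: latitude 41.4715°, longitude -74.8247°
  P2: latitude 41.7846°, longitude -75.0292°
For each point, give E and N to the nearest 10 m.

P1: E 514640 m, N 4591120 m; P2: E 497570 m, N 4625860 m

UTM zone 18N: λ₀ = -75°, k₀ = 0.9996.
P1 (41.4715°, -74.8247°) → (514637.439, 4591115.013) m.
P2 (41.7846°, -75.0292°) → (497573.587, 4625861.472) m.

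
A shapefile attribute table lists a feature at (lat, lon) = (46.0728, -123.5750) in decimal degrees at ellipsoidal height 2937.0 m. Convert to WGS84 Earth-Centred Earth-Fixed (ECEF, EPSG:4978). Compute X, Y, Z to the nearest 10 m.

X -2452420 m, Y -3694690 m, Z 4572980 m

WGS84: a = 6378137 m, e² = 0.006694380; N(φ) = a/√(1−e²sin²φ) = 6389239.983 m.
X = (N+h)·cosφ·cosλ = -2452421.353 m; Y = (N+h)·cosφ·sinλ = -3694687.367 m; Z = (N(1−e²)+h)·sinφ = 4572980.217 m.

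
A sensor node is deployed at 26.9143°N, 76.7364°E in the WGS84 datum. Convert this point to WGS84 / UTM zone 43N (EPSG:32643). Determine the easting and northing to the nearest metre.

Zone 43 central meridian λ₀ = 6×43 − 183 = 75°; Δλ = +1.7364°.
Transverse Mercator on WGS84 with k₀ = 0.9996 gives E = 672423.347 m, N = 2978126.142 m.

E 672423 m, N 2978126 m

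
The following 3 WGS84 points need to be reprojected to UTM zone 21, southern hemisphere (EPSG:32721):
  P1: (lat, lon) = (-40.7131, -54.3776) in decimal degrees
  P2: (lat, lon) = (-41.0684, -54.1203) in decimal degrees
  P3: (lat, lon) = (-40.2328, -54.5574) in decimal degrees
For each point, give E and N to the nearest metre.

P1: E 721513 m, N 5489783 m; P2: E 741951 m, N 5449654 m; P3: E 707800 m, N 5543542 m

UTM zone 21S: λ₀ = -57°, k₀ = 0.9996.
P1 (-40.7131°, -54.3776°) → (721513.088, 5489782.971) m.
P2 (-41.0684°, -54.1203°) → (741950.758, 5449653.554) m.
P3 (-40.2328°, -54.5574°) → (707800.379, 5543541.858) m.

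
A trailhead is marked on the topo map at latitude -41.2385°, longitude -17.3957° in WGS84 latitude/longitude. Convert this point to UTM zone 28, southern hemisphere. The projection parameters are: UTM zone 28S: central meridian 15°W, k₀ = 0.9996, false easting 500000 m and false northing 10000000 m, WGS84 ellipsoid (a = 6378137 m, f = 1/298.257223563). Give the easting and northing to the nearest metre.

E 299238 m, N 5431999 m

Zone 28 central meridian λ₀ = 6×28 − 183 = -15°; Δλ = -2.3957°.
Transverse Mercator on WGS84 with k₀ = 0.9996 gives E = 299238.218 m, N = 5431998.980 m.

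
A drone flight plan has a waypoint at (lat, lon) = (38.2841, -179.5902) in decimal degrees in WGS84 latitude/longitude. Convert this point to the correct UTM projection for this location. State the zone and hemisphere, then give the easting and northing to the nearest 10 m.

Longitude -179.5902° lies in the 6° band [-180°, -174°), giving zone 1; latitude is north of the equator, so 1N.
Zone 1 central meridian λ₀ = 6×1 − 183 = -177°; Δλ = -2.5902°.
Transverse Mercator on WGS84 with k₀ = 0.9996 gives E = 273449.382 m, N = 4240511.194 m.

Zone 1N: E 273450 m, N 4240510 m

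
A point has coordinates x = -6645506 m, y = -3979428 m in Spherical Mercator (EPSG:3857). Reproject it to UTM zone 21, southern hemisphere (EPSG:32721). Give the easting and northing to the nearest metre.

Web Mercator inverse (R = 6378137 m) → φ = -33.63149882°, λ = -59.69759611°.
UTM 21S forward: E = 249776.282 m, N = 6275437.571 m.

E 249776 m, N 6275438 m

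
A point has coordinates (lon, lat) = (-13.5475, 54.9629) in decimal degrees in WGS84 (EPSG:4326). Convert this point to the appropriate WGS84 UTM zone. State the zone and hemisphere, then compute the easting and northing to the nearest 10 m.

Zone 28N: E 593000 m, N 6091630 m

Longitude -13.5475° lies in the 6° band [-18°, -12°), giving zone 28; latitude is north of the equator, so 28N.
Zone 28 central meridian λ₀ = 6×28 − 183 = -15°; Δλ = +1.4525°.
Transverse Mercator on WGS84 with k₀ = 0.9996 gives E = 592996.616 m, N = 6091628.226 m.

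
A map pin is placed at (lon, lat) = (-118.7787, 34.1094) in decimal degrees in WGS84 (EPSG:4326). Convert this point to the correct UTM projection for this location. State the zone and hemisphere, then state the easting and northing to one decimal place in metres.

Longitude -118.7787° lies in the 6° band [-120°, -114°), giving zone 11; latitude is north of the equator, so 11N.
Zone 11 central meridian λ₀ = 6×11 − 183 = -117°; Δλ = -1.7787°.
Transverse Mercator on WGS84 with k₀ = 0.9996 gives E = 335941.925 m, N = 3775714.442 m.

Zone 11N: E 335941.9 m, N 3775714.4 m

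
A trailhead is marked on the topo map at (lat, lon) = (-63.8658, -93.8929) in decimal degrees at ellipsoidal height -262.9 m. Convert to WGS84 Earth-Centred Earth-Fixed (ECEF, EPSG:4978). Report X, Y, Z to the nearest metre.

X -191244 m, Y -2810405 m, Z -5702905 m

WGS84: a = 6378137 m, e² = 0.006694380; N(φ) = a/√(1−e²sin²φ) = 6395413.715 m.
X = (N+h)·cosφ·cosλ = -191244.344 m; Y = (N+h)·cosφ·sinλ = -2810405.418 m; Z = (N(1−e²)+h)·sinφ = -5702905.087 m.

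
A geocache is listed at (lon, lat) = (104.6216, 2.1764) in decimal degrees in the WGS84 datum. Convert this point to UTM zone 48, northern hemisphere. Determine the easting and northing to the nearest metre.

E 457923 m, N 240564 m

Zone 48 central meridian λ₀ = 6×48 − 183 = 105°; Δλ = -0.3784°.
Transverse Mercator on WGS84 with k₀ = 0.9996 gives E = 457923.418 m, N = 240564.030 m.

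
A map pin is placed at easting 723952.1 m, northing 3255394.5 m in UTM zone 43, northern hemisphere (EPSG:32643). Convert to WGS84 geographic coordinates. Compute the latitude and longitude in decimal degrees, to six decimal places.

lat 29.407900°, lon 77.308100°

Zone 43N: λ₀ = 75°, k₀ = 0.9996, false easting 500000 m.
Meridian distance M = (N − FN)/k₀ = 3256697.2 m.
Inverse transverse Mercator on WGS84 gives φ = 29.40789993°, λ = 77.30810009°.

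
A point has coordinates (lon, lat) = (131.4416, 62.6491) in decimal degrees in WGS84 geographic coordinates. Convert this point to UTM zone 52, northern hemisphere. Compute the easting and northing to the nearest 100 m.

E 625100 m, N 6948900 m

Zone 52 central meridian λ₀ = 6×52 − 183 = 129°; Δλ = +2.4416°.
Transverse Mercator on WGS84 with k₀ = 0.9996 gives E = 625133.489 m, N = 6948862.614 m.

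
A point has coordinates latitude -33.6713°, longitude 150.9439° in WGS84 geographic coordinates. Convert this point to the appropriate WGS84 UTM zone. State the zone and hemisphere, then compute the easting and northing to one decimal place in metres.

Longitude 150.9439° lies in the 6° band [150°, 156°), giving zone 56; latitude is south of the equator, so 56S.
Zone 56 central meridian λ₀ = 6×56 − 183 = 153°; Δλ = -2.0561°.
Transverse Mercator on WGS84 with k₀ = 0.9996 gives E = 309379.513 m, N = 6272391.867 m.

Zone 56S: E 309379.5 m, N 6272391.9 m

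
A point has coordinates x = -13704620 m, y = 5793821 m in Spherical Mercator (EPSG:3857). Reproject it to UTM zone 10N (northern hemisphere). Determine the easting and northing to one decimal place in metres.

Web Mercator inverse (R = 6378137 m) → φ = 46.08400304°, λ = -123.11069609°.
UTM 10N forward: E = 491441.526 m, N = 5103386.830 m.

E 491441.5 m, N 5103386.8 m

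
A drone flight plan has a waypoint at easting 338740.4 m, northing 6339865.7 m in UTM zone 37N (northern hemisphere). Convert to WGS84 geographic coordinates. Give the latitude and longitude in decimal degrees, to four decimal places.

Zone 37N: λ₀ = 39°, k₀ = 0.9996, false easting 500000 m.
Meridian distance M = (N − FN)/k₀ = 6342402.7 m.
Inverse transverse Mercator on WGS84 gives φ = 57.17359958°, λ = 36.33260048°.

lat 57.1736°, lon 36.3326°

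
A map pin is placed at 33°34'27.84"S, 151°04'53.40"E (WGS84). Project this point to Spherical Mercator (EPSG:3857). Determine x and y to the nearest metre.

x 16818316 m, y -3971797 m

Web Mercator is spherical with R = a = 6378137 m.
x = R·λ = 6378137 × 2.636869614 = 16818315.648 m.
y = R·ln tan(π/4 + φ/2) = 6378137 × -0.622720476 = -3971796.510 m.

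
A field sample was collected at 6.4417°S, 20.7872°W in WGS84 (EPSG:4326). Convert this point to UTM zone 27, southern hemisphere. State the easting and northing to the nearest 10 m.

Zone 27 central meridian λ₀ = 6×27 − 183 = -21°; Δλ = +0.2128°.
Transverse Mercator on WGS84 with k₀ = 0.9996 gives E = 523530.858 m, N = 9287963.649 m.

E 523530 m, N 9287960 m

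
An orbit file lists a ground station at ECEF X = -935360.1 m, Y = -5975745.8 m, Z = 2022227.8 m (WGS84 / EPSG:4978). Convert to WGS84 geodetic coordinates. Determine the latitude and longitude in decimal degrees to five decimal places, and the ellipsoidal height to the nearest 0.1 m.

λ = atan2(Y, X) = -98.89610006°; p = √(X²+Y²) = 6048507.0 m.
Bowring's method on WGS84 (a = 6378137 m, b = 6356752.314 m) gives φ = 18.60260045°, h = 1627.503 m.

lat 18.60260°, lon -98.89610°, h 1627.5 m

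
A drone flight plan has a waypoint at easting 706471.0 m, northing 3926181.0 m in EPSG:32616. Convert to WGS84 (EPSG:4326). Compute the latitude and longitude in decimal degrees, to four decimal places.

Zone 16N: λ₀ = -87°, k₀ = 0.9996, false easting 500000 m.
Meridian distance M = (N − FN)/k₀ = 3927752.1 m.
Inverse transverse Mercator on WGS84 gives φ = 35.45769991°, λ = -84.72479953°.

lat 35.4577°, lon -84.7248°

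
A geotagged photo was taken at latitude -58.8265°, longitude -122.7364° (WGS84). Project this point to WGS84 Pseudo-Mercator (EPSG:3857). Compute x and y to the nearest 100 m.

Web Mercator is spherical with R = a = 6378137 m.
x = R·λ = 6378137 × -2.142154292 = -13662953.550 m.
y = R·ln tan(π/4 + φ/2) = 6378137 × -1.276702115 = -8142980.999 m.

x -13663000 m, y -8143000 m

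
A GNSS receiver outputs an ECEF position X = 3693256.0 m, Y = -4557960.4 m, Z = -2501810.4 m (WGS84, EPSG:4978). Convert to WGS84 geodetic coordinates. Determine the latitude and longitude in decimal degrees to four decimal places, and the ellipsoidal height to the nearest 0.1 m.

lat -23.2355°, lon -50.9826°, h 2800.4 m

λ = atan2(Y, X) = -50.98260000°; p = √(X²+Y²) = 5866442.1 m.
Bowring's method on WGS84 (a = 6378137 m, b = 6356752.314 m) gives φ = -23.23549960°, h = 2800.425 m.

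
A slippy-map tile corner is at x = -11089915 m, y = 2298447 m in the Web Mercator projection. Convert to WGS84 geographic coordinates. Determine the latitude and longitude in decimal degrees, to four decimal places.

lat 20.2144°, lon -99.6224°

R = 6378137 m. λ = x/R = -99.62240144°.
φ = 2·arctan(exp(y/R)) − 90° = 2·arctan(1.43385) − 90° = 20.21440066°.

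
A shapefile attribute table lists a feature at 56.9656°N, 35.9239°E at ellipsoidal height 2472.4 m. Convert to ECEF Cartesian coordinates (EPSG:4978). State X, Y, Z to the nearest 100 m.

X 2823400 m, Y 2045600 m, Z 5325900 m

WGS84: a = 6378137 m, e² = 0.006694380; N(φ) = a/√(1−e²sin²φ) = 6393194.537 m.
X = (N+h)·cosφ·cosλ = 2823397.369 m; Y = (N+h)·cosφ·sinλ = 2045594.256 m; Z = (N(1−e²)+h)·sinφ = 5325885.469 m.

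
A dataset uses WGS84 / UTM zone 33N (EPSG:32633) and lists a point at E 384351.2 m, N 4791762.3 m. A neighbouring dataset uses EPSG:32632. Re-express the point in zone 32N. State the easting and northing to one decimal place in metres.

E 871281.0 m, N 4800947.7 m

UTM 33N → geographic: φ = 43.26980030°, λ = 13.57489962°.
UTM 32N (λ₀ = 9°) forward: E = 871281.032 m, N = 4800947.670 m.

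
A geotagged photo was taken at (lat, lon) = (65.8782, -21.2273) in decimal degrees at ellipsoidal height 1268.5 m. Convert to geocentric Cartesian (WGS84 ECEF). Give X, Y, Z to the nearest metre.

WGS84: a = 6378137 m, e² = 0.006694380; N(φ) = a/√(1−e²sin²φ) = 6395994.928 m.
X = (N+h)·cosφ·cosλ = 2437034.5001 m; Y = (N+h)·cosφ·sinλ = -946599.515 m; Z = (N(1−e²)+h)·sinφ = 5799568.014 m.

X 2437035 m, Y -946600 m, Z 5799568 m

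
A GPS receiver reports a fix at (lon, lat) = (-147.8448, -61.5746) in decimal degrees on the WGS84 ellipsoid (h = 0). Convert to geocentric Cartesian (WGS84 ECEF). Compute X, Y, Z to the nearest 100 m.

WGS84: a = 6378137 m, e² = 0.006694380; N(φ) = a/√(1−e²sin²φ) = 6394712.809 m.
X = (N+h)·cosφ·cosλ = -2577057.178 m; Y = (N+h)·cosφ·sinλ = -1620046.795 m; Z = (N(1−e²)+h)·sinφ = -5586103.587 m.

X -2577100 m, Y -1620000 m, Z -5586100 m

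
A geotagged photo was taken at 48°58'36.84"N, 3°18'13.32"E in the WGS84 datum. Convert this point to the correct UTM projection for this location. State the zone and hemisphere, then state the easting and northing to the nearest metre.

Zone 31N: E 522224 m, N 5424932 m

Longitude 3.3037° lies in the 6° band [0°, 6°), giving zone 31; latitude is north of the equator, so 31N.
Zone 31 central meridian λ₀ = 6×31 − 183 = 3°; Δλ = +0.3037°.
Transverse Mercator on WGS84 with k₀ = 0.9996 gives E = 522223.641 m, N = 5424932.305 m.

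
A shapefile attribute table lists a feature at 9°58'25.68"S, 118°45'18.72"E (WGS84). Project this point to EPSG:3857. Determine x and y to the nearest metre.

Web Mercator is spherical with R = a = 6378137 m.
x = R·λ = 6378137 × 2.072669244 = 13219768.393 m.
y = R·ln tan(π/4 + φ/2) = 6378137 × -0.174961518 = -1115928.531 m.

x 13219768 m, y -1115929 m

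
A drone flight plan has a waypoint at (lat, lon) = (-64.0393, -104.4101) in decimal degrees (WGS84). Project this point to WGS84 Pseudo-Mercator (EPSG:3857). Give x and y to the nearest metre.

Web Mercator is spherical with R = a = 6378137 m.
x = R·λ = 6378137 × -1.822300017 = -11622879.166 m.
y = R·ln tan(π/4 + φ/2) = 6378137 × -1.467474123 = -9359750.998 m.

x -11622879 m, y -9359751 m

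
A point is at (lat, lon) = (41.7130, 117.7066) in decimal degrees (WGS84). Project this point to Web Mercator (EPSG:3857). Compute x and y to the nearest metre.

x 13103039 m, y 5118085 m

Web Mercator is spherical with R = a = 6378137 m.
x = R·λ = 6378137 × 2.054367721 = 13103038.775 m.
y = R·ln tan(π/4 + φ/2) = 6378137 × 0.802441954 = 5118084.716 m.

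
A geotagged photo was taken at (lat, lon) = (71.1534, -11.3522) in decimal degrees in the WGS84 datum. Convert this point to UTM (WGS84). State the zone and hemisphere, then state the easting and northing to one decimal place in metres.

Longitude -11.3522° lies in the 6° band [-12°, -6°), giving zone 29; latitude is north of the equator, so 29N.
Zone 29 central meridian λ₀ = 6×29 − 183 = -9°; Δλ = -2.3522°.
Transverse Mercator on WGS84 with k₀ = 0.9996 gives E = 415212.597 m, N = 7896152.962 m.

Zone 29N: E 415212.6 m, N 7896153.0 m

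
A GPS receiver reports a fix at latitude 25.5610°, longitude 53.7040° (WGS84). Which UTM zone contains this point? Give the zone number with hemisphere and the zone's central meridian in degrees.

Zone 39N, central meridian 51°

UTM zone = ⌊(λ + 180)/6⌋ + 1; 53.7040° ∈ [48°, 54°) → zone 39.
Hemisphere: N (φ ≥ 0).
Central meridian λ₀ = 6×39 − 183 = 51°.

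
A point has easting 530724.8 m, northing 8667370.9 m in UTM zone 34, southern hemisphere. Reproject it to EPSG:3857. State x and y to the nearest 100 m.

Unproject from UTM 34S (λ₀ = 21°) → φ = -12.05479971°, λ = 21.28229987°.
Web Mercator (R = 6378137 m): x = 2369134.785 m, y = -1351945.603 m.

x 2369100 m, y -1351900 m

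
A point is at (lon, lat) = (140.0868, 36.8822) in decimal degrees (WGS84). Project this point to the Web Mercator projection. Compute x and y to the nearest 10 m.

x 15594390 m, y 4422700 m

Web Mercator is spherical with R = a = 6378137 m.
x = R·λ = 6378137 × 2.444975899 = 15594391.243 m.
y = R·ln tan(π/4 + φ/2) = 6378137 × 0.693415598 = 4422699.681 m.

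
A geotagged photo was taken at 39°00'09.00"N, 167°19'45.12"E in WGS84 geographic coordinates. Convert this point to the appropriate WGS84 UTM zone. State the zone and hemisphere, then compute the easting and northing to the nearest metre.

Zone 58N: E 701694 m, N 4319635 m

Longitude 167.3292° lies in the 6° band [162°, 168°), giving zone 58; latitude is north of the equator, so 58N.
Zone 58 central meridian λ₀ = 6×58 − 183 = 165°; Δλ = +2.3292°.
Transverse Mercator on WGS84 with k₀ = 0.9996 gives E = 701694.085 m, N = 4319634.937 m.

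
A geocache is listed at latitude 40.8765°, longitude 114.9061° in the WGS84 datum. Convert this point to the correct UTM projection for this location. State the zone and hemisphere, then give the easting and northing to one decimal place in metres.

Zone 50N: E 323565.8 m, N 4527157.9 m

Longitude 114.9061° lies in the 6° band [114°, 120°), giving zone 50; latitude is north of the equator, so 50N.
Zone 50 central meridian λ₀ = 6×50 − 183 = 117°; Δλ = -2.0939°.
Transverse Mercator on WGS84 with k₀ = 0.9996 gives E = 323565.800 m, N = 4527157.886 m.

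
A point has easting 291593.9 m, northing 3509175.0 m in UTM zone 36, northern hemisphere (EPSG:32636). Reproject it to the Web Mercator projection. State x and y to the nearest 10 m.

Unproject from UTM 36N (λ₀ = 33°) → φ = 31.69900001°, λ = 30.80099970°.
Web Mercator (R = 6378137 m): x = 3428751.602 m, y = 3723864.230 m.

x 3428750 m, y 3723860 m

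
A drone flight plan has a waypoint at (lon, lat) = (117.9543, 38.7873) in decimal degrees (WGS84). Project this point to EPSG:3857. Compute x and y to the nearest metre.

x 13130613 m, y 4691250 m

Web Mercator is spherical with R = a = 6378137 m.
x = R·λ = 6378137 × 2.058690902 = 13130612.613 m.
y = R·ln tan(π/4 + φ/2) = 6378137 × 0.735520381 = 4691249.757 m.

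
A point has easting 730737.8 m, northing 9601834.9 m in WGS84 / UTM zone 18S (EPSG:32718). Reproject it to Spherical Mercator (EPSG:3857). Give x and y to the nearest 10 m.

Unproject from UTM 18S (λ₀ = -75°) → φ = -3.59990024°, λ = -72.92280009°.
Web Mercator (R = 6378137 m): x = -8117728.973 m, y = -401002.984 m.

x -8117730 m, y -401000 m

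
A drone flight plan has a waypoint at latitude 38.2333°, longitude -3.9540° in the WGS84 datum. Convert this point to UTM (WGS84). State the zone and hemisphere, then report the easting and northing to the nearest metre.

Zone 30N: E 416506 m, N 4232131 m

Longitude -3.9540° lies in the 6° band [-6°, 0°), giving zone 30; latitude is north of the equator, so 30N.
Zone 30 central meridian λ₀ = 6×30 − 183 = -3°; Δλ = -0.9540°.
Transverse Mercator on WGS84 with k₀ = 0.9996 gives E = 416506.482 m, N = 4232130.852 m.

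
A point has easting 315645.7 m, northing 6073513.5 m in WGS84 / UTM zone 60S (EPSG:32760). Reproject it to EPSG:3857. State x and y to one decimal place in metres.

Unproject from UTM 60S (λ₀ = 177°) → φ = -35.46479992°, λ = 174.96829951°.
Web Mercator (R = 6378137 m): x = 19477382.006 m, y = -4227226.372 m.

x 19477382.0 m, y -4227226.4 m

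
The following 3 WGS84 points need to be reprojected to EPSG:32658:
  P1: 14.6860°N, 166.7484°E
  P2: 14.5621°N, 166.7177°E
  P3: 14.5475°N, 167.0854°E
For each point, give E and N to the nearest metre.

UTM zone 58N: λ₀ = 165°, k₀ = 0.9996.
P1 (14.6860°, 166.7484°) → (688263.178, 1624325.070) m.
P2 (14.5621°, 166.7177°) → (685060.400, 1610590.852) m.
P3 (14.5475°, 167.0854°) → (724704.231, 1609305.959) m.

P1: E 688263 m, N 1624325 m; P2: E 685060 m, N 1610591 m; P3: E 724704 m, N 1609306 m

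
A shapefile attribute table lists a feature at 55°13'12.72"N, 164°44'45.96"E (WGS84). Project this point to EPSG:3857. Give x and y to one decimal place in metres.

Web Mercator is spherical with R = a = 6378137 m.
x = R·λ = 6378137 × 2.875361875 = 18339451.962 m.
y = R·ln tan(π/4 + φ/2) = 6378137 × 1.160953467 = 7404720.263 m.

x 18339452.0 m, y 7404720.3 m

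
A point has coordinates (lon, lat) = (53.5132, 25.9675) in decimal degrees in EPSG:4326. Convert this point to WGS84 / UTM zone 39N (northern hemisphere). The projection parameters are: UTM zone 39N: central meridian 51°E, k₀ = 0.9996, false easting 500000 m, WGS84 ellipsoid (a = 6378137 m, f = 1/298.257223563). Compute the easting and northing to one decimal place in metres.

Zone 39 central meridian λ₀ = 6×39 − 183 = 51°; Δλ = +2.5132°.
Transverse Mercator on WGS84 with k₀ = 0.9996 gives E = 751634.461 m, N = 2874502.172 m.

E 751634.5 m, N 2874502.2 m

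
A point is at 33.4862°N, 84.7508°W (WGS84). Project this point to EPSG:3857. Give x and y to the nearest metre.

x -9434416 m, y 3960018 m

Web Mercator is spherical with R = a = 6378137 m.
x = R·λ = 6378137 × -1.479180504 = -9434415.900 m.
y = R·ln tan(π/4 + φ/2) = 6378137 × 0.620873797 = 3960018.135 m.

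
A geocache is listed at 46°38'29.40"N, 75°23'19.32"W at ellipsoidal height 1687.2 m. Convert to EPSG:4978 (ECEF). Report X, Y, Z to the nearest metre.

X 1106895 m, Y -4246000 m, Z 4615720 m

WGS84: a = 6378137 m, e² = 0.006694380; N(φ) = a/√(1−e²sin²φ) = 6389452.761 m.
X = (N+h)·cosφ·cosλ = 1106894.544 m; Y = (N+h)·cosφ·sinλ = -4246000.447 m; Z = (N(1−e²)+h)·sinφ = 4615720.480 m.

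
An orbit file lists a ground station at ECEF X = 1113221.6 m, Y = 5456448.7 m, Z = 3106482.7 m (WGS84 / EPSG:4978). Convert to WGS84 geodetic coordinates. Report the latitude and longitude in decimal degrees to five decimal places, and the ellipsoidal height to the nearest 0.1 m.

lat 29.31810°, lon 78.46880°, h 3659.7 m

λ = atan2(Y, X) = 78.46880037°; p = √(X²+Y²) = 5568850.4 m.
Bowring's method on WGS84 (a = 6378137 m, b = 6356752.314 m) gives φ = 29.31810011°, h = 3659.746 m.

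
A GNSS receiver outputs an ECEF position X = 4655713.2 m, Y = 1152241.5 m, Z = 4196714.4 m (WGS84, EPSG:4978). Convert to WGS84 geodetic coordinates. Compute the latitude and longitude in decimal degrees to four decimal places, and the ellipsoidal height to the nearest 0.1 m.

lat 41.3770°, lon 13.9008°, h 4210.3 m

λ = atan2(Y, X) = 13.90079975°; p = √(X²+Y²) = 4796178.3 m.
Bowring's method on WGS84 (a = 6378137 m, b = 6356752.314 m) gives φ = 41.37700007°, h = 4210.346 m.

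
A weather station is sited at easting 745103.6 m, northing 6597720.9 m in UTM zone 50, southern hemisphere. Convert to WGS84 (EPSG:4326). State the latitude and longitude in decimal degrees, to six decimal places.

Zone 50S: λ₀ = 117°, k₀ = 0.9996, false easting 500000 m, false northing 10000000 m.
Meridian distance M = (N − FN)/k₀ = -3403640.6 m.
Inverse transverse Mercator on WGS84 gives φ = -30.72819975°, λ = 119.55979956°.

lat -30.728200°, lon 119.559800°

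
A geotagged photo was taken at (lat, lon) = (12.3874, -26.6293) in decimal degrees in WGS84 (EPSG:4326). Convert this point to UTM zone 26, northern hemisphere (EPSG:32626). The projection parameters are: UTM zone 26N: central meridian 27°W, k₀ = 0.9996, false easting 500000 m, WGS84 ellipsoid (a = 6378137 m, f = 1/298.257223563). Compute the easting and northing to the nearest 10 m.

E 540300 m, N 1369420 m

Zone 26 central meridian λ₀ = 6×26 − 183 = -27°; Δλ = +0.3707°.
Transverse Mercator on WGS84 with k₀ = 0.9996 gives E = 540295.780 m, N = 1369420.131 m.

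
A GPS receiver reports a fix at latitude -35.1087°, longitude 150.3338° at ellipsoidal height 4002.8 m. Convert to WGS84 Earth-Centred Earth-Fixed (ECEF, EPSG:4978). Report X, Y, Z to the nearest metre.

WGS84: a = 6378137 m, e² = 0.006694380; N(φ) = a/√(1−e²sin²φ) = 6385210.387 m.
X = (N+h)·cosφ·cosλ = -4541668.432 m; Y = (N+h)·cosφ·sinλ = 2586972.233 m; Z = (N(1−e²)+h)·sinφ = -3650040.910 m.

X -4541668 m, Y 2586972 m, Z -3650041 m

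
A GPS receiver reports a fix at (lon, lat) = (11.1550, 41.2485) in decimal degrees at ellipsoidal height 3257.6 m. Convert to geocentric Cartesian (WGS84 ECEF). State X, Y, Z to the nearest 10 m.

X 4714110 m, Y 929570 m, Z 4185360 m

WGS84: a = 6378137 m, e² = 0.006694380; N(φ) = a/√(1−e²sin²φ) = 6387437.878 m.
X = (N+h)·cosφ·cosλ = 4714112.733 m; Y = (N+h)·cosφ·sinλ = 929572.440 m; Z = (N(1−e²)+h)·sinφ = 4185359.785 m.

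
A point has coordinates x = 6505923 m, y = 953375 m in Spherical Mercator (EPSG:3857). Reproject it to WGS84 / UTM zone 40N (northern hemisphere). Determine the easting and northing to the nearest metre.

E 658898 m, N 943475 m

Web Mercator inverse (R = 6378137 m) → φ = 8.53259838°, λ = 58.44370068°.
UTM 40N forward: E = 658897.518 m, N = 943475.273 m.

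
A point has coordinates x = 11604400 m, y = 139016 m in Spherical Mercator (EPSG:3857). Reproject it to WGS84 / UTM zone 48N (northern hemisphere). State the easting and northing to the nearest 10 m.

E 415900 m, N 138030 m

Web Mercator inverse (R = 6378137 m) → φ = 1.24870311°, λ = 104.24409883°.
UTM 48N forward: E = 415904.513 m, N = 138031.521 m.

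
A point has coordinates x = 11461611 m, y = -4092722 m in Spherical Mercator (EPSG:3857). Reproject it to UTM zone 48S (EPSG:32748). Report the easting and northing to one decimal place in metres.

E 312779.4 m, N 6183322.5 m

Web Mercator inverse (R = 6378137 m) → φ = -34.47469895°, λ = 102.96140342°.
UTM 48S forward: E = 312779.389 m, N = 6183322.528 m.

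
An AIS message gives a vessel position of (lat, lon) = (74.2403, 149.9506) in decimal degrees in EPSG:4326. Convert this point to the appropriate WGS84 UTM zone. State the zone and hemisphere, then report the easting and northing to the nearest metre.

Longitude 149.9506° lies in the 6° band [144°, 150°), giving zone 55; latitude is north of the equator, so 55N.
Zone 55 central meridian λ₀ = 6×55 − 183 = 147°; Δλ = +2.9506°.
Transverse Mercator on WGS84 with k₀ = 0.9996 gives E = 589419.025 m, N = 8241063.575 m.

Zone 55N: E 589419 m, N 8241064 m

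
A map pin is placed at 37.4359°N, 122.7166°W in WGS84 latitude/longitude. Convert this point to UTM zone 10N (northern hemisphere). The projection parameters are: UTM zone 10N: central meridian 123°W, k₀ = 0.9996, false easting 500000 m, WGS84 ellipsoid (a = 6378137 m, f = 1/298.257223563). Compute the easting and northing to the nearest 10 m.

E 525070 m, N 4143270 m

Zone 10 central meridian λ₀ = 6×10 − 183 = -123°; Δλ = +0.2834°.
Transverse Mercator on WGS84 with k₀ = 0.9996 gives E = 525071.171 m, N = 4143267.648 m.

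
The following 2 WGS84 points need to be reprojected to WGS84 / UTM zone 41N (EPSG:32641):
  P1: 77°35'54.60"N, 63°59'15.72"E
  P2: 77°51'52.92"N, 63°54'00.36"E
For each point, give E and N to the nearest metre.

P1: E 523678 m, N 8613762 m; P2: E 521122 m, N 8643432 m

UTM zone 41N: λ₀ = 63°, k₀ = 0.9996.
P1 (77.5985°, 63.9877°) → (523678.231, 8613761.959) m.
P2 (77.8647°, 63.9001°) → (521122.328, 8643432.317) m.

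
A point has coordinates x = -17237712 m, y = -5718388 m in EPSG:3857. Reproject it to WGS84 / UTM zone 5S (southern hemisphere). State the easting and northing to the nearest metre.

Web Mercator inverse (R = 6378137 m) → φ = -45.61199703°, λ = -154.84900153°.
UTM 5S forward: E = 355830.598 m, N = 4947398.153 m.

E 355831 m, N 4947398 m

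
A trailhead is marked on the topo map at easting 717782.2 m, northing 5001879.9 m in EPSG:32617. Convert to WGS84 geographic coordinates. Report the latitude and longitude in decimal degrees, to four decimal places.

Zone 17N: λ₀ = -81°, k₀ = 0.9996, false easting 500000 m.
Meridian distance M = (N − FN)/k₀ = 5003881.5 m.
Inverse transverse Mercator on WGS84 gives φ = 45.13680006°, λ = -78.23020022°.

lat 45.1368°, lon -78.2302°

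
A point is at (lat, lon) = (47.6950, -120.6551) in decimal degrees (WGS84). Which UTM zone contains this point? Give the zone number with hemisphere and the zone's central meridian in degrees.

UTM zone = ⌊(λ + 180)/6⌋ + 1; -120.6551° ∈ [-126°, -120°) → zone 10.
Hemisphere: N (φ ≥ 0).
Central meridian λ₀ = 6×10 − 183 = -123°.

Zone 10N, central meridian -123°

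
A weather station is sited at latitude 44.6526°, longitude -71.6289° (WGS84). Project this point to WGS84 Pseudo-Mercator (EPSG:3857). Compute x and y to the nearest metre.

Web Mercator is spherical with R = a = 6378137 m.
x = R·λ = 6378137 × -1.250160145 = -7973692.674 m.
y = R·ln tan(π/4 + φ/2) = 6378137 × 0.872824662 = 5566995.270 m.

x -7973693 m, y 5566995 m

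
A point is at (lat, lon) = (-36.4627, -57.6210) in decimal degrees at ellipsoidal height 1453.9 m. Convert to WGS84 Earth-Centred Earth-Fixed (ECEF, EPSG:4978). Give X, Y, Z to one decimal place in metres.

WGS84: a = 6378137 m, e² = 0.006694380; N(φ) = a/√(1−e²sin²φ) = 6385690.630 m.
X = (N+h)·cosφ·cosλ = 2750857.129 m; Y = (N+h)·cosφ·sinλ = -4338170.951 m; Z = (N(1−e²)+h)·sinφ = -3770470.551 m.

X 2750857.1 m, Y -4338171.0 m, Z -3770470.6 m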